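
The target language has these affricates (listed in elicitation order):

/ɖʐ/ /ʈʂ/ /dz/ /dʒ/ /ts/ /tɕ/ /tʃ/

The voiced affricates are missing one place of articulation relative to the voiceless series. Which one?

alveolo-palatal

Voiceless: /ts/ (alveolar), /tʃ/ (postalveolar), /ʈʂ/ (retroflex), /tɕ/ (alveolo-palatal).
Voiced: /dz/ (alveolar), /dʒ/ (postalveolar), /ɖʐ/ (retroflex).
Every place of articulation has a voiced member except alveolo-palatal, where /dʑ/ would be expected.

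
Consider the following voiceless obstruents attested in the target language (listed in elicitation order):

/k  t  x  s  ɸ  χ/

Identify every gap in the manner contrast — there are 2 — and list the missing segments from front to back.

Stop: /t/ (alveolar), /k/ (velar).
Fricative: /ɸ/ (bilabial), /s/ (alveolar), /x/ (velar), /χ/ (uvular).
Gaps, from front to back: bilabial lacks stop (/p/); uvular lacks stop (/q/).

/p/, /q/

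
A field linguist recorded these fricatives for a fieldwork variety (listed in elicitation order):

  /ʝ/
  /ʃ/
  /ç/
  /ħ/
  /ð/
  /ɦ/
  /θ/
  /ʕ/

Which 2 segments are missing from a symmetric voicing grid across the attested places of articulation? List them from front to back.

/ʒ/, /h/

Voiceless: /θ/ (dental), /ʃ/ (postalveolar), /ç/ (palatal), /ħ/ (pharyngeal).
Voiced: /ð/ (dental), /ʝ/ (palatal), /ʕ/ (pharyngeal), /ɦ/ (glottal).
Gaps, from front to back: postalveolar lacks voiced (/ʒ/); glottal lacks voiceless (/h/).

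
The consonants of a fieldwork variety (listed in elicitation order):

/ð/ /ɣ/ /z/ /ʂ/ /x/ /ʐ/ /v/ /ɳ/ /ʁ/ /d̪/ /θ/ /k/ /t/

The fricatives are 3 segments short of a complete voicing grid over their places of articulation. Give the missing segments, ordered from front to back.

/f/, /s/, /χ/

place of articulation  voiceless  voiced  
labiodental       —         v       
dental            θ         ð       
alveolar          —         z       
retroflex         ʂ         ʐ       
velar             x         ɣ       
uvular            —         ʁ       
Gaps, from front to back: labiodental lacks voiceless (/f/); alveolar lacks voiceless (/s/); uvular lacks voiceless (/χ/).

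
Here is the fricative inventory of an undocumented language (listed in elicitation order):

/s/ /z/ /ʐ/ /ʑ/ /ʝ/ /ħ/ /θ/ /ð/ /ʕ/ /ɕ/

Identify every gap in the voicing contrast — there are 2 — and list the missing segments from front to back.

dental: voiceless /θ/, voiced /ð/.
alveolar: voiceless /s/, voiced /z/.
retroflex: voiceless —, voiced /ʐ/.
alveolo-palatal: voiceless /ɕ/, voiced /ʑ/.
palatal: voiceless —, voiced /ʝ/.
pharyngeal: voiceless /ħ/, voiced /ʕ/.
Gaps, from front to back: retroflex lacks voiceless (/ʂ/); palatal lacks voiceless (/ç/).

/ʂ/, /ç/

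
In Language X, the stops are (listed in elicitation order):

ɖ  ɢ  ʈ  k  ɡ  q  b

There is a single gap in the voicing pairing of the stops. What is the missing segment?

/p/

place of articulation  voiceless  voiced  
bilabial          —         b       
retroflex         ʈ         ɖ       
velar             k         ɡ       
uvular            q         ɢ       
The bilabial row has no voiceless member, so the gap is the voiceless bilabial stop /p/.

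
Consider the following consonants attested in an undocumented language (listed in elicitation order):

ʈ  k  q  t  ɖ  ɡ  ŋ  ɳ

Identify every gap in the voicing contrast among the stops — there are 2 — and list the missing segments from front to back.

alveolar: voiceless /t/, voiced —.
retroflex: voiceless /ʈ/, voiced /ɖ/.
velar: voiceless /k/, voiced /ɡ/.
uvular: voiceless /q/, voiced —.
Gaps, from front to back: alveolar lacks voiced (/d/); uvular lacks voiced (/ɢ/).

/d/, /ɢ/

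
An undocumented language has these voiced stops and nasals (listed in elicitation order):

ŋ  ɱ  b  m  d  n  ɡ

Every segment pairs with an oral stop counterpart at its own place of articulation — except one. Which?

Bilabial: /b/ ~ /m/
Alveolar: /d/ ~ /n/
Velar: /ɡ/ ~ /ŋ/
Labiodental: only /ɱ/ (nasal); no oral stop partner.
So /ɱ/ is the unpaired segment.

/ɱ/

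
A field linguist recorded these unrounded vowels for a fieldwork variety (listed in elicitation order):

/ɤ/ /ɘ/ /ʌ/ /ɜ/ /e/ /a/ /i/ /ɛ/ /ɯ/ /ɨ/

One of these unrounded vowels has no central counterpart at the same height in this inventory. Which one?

High: /i/ ~ /ɨ/ ~ /ɯ/
High-mid: /e/ ~ /ɘ/ ~ /ɤ/
Low-mid: /ɛ/ ~ /ɜ/ ~ /ʌ/
Low: only /a/ (front); no central partner.
So /a/ is the unpaired segment.

/a/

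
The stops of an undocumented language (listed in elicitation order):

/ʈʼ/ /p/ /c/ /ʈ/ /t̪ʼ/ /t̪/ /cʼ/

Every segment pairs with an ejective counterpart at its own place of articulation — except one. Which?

/p/

Dental: /t̪/ ~ /t̪ʼ/
Retroflex: /ʈ/ ~ /ʈʼ/
Palatal: /c/ ~ /cʼ/
Bilabial: only /p/ (plain); no ejective partner.
So /p/ is the unpaired segment.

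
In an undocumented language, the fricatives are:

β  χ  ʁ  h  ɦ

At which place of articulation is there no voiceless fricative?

bilabial

Voiceless: /χ/ (uvular), /h/ (glottal).
Voiced: /β/ (bilabial), /ʁ/ (uvular), /ɦ/ (glottal).
Every place of articulation has a voiceless member except bilabial, where /ɸ/ would be expected.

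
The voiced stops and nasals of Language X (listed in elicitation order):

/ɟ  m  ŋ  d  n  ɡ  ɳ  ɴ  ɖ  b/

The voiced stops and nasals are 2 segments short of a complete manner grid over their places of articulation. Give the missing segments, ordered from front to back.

Oral stop: /b/ (bilabial), /d/ (alveolar), /ɖ/ (retroflex), /ɟ/ (palatal), /ɡ/ (velar).
Nasal: /m/ (bilabial), /n/ (alveolar), /ɳ/ (retroflex), /ŋ/ (velar), /ɴ/ (uvular).
Gaps, from front to back: palatal lacks nasal (/ɲ/); uvular lacks oral stop (/ɢ/).

/ɲ/, /ɢ/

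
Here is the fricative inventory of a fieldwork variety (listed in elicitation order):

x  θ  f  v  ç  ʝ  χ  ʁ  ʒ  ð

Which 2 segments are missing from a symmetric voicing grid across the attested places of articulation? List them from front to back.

/ʃ/, /ɣ/

labiodental: voiceless /f/, voiced /v/.
dental: voiceless /θ/, voiced /ð/.
postalveolar: voiceless —, voiced /ʒ/.
palatal: voiceless /ç/, voiced /ʝ/.
velar: voiceless /x/, voiced —.
uvular: voiceless /χ/, voiced /ʁ/.
Gaps, from front to back: postalveolar lacks voiceless (/ʃ/); velar lacks voiced (/ɣ/).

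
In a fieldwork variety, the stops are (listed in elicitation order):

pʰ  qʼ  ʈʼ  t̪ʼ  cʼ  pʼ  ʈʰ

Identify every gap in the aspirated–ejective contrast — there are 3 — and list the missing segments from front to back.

bilabial: aspirated /pʰ/, ejective /pʼ/.
dental: aspirated —, ejective /t̪ʼ/.
retroflex: aspirated /ʈʰ/, ejective /ʈʼ/.
palatal: aspirated —, ejective /cʼ/.
uvular: aspirated —, ejective /qʼ/.
Gaps, from front to back: dental lacks aspirated (/t̪ʰ/); palatal lacks aspirated (/cʰ/); uvular lacks aspirated (/qʰ/).

/t̪ʰ/, /cʰ/, /qʰ/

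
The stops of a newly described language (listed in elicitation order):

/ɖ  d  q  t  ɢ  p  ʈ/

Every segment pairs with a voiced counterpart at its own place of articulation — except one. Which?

Alveolar: /t/ ~ /d/
Retroflex: /ʈ/ ~ /ɖ/
Uvular: /q/ ~ /ɢ/
Bilabial: only /p/ (voiceless); no voiced partner.
So /p/ is the unpaired segment.

/p/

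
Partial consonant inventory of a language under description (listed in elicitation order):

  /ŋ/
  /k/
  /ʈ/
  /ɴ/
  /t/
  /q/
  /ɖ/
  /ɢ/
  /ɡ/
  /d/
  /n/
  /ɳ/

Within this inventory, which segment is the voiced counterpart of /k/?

/ɡ/

/k/ is a voiceless velar stop.
The voiced counterpart is a voiced velar stop — in this inventory, /ɡ/.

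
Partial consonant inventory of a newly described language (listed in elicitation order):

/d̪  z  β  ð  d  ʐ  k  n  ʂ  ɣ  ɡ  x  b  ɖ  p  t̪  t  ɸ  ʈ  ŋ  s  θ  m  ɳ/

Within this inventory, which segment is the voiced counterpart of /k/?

/k/ is a voiceless velar stop.
The voiced counterpart is a voiced velar stop — in this inventory, /ɡ/.

/ɡ/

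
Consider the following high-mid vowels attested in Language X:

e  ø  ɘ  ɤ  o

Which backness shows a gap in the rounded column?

central

Unrounded: /e/ (front), /ɘ/ (central), /ɤ/ (back).
Rounded: /ø/ (front), /o/ (back).
Every backness has a rounded member except central, where /ɵ/ would be expected.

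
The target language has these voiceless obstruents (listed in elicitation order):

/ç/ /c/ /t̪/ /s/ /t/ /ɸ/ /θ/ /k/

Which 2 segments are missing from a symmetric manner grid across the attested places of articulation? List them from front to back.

place of articulation  stop      fricative
bilabial          —         ɸ       
dental            t̪        θ       
alveolar          t         s       
palatal           c         ç       
velar             k         —       
Gaps, from front to back: bilabial lacks stop (/p/); velar lacks fricative (/x/).

/p/, /x/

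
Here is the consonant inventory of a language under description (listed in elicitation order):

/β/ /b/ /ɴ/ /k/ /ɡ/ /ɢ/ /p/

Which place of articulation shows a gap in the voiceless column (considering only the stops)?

place of articulation  voiceless  voiced  
bilabial          p         b       
velar             k         ɡ       
uvular            —         ɢ       
Every place of articulation has a voiceless member except uvular, where /q/ would be expected.

uvular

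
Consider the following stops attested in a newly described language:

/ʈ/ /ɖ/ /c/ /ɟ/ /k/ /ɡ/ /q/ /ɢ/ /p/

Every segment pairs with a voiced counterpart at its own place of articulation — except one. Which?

Retroflex: /ʈ/ ~ /ɖ/
Palatal: /c/ ~ /ɟ/
Velar: /k/ ~ /ɡ/
Uvular: /q/ ~ /ɢ/
Bilabial: only /p/ (voiceless); no voiced partner.
So /p/ is the unpaired segment.

/p/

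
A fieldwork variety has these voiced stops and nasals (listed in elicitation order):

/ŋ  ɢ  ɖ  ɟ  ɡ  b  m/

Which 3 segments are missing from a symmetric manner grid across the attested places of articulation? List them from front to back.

bilabial: oral stop /b/, nasal /m/.
retroflex: oral stop /ɖ/, nasal —.
palatal: oral stop /ɟ/, nasal —.
velar: oral stop /ɡ/, nasal /ŋ/.
uvular: oral stop /ɢ/, nasal —.
Gaps, from front to back: retroflex lacks nasal (/ɳ/); palatal lacks nasal (/ɲ/); uvular lacks nasal (/ɴ/).

/ɳ/, /ɲ/, /ɴ/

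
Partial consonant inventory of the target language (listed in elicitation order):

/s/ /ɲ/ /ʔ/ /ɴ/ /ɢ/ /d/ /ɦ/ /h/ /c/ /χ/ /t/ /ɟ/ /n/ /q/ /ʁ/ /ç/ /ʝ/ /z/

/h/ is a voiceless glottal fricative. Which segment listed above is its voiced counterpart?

/ɦ/

The voiced counterpart is a voiced glottal fricative — in this inventory, /ɦ/.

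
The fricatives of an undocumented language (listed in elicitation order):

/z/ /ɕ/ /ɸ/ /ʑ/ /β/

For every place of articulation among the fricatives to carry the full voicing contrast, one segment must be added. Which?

/s/

Voiceless: /ɸ/ (bilabial), /ɕ/ (alveolo-palatal).
Voiced: /β/ (bilabial), /z/ (alveolar), /ʑ/ (alveolo-palatal).
The alveolar row has no voiceless member, so the gap is the voiceless alveolar fricative /s/.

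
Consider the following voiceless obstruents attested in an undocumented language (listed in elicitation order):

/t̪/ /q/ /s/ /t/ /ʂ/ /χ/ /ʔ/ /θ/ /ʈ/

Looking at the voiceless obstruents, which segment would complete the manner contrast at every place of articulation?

place of articulation  stop      fricative
dental            t̪        θ       
alveolar          t         s       
retroflex         ʈ         ʂ       
uvular            q         χ       
glottal           ʔ         —       
The glottal row has no fricative member, so the gap is the glottal fricative /h/.

/h/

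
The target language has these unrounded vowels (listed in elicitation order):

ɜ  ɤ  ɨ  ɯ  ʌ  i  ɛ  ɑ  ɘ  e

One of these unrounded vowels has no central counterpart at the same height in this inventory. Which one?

/ɑ/

High: /i/ ~ /ɨ/ ~ /ɯ/
High-mid: /e/ ~ /ɘ/ ~ /ɤ/
Low-mid: /ɛ/ ~ /ɜ/ ~ /ʌ/
Low: only /ɑ/ (back); no central partner.
So /ɑ/ is the unpaired segment.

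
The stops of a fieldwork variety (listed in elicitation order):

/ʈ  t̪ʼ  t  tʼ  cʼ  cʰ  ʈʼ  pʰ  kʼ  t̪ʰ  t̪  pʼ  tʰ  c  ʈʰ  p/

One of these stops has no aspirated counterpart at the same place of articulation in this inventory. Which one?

Bilabial: /p/ ~ /pʰ/ ~ /pʼ/
Dental: /t̪/ ~ /t̪ʰ/ ~ /t̪ʼ/
Alveolar: /t/ ~ /tʰ/ ~ /tʼ/
Retroflex: /ʈ/ ~ /ʈʰ/ ~ /ʈʼ/
Palatal: /c/ ~ /cʰ/ ~ /cʼ/
Velar: only /kʼ/ (ejective); no aspirated partner.
So /kʼ/ is the unpaired segment.

/kʼ/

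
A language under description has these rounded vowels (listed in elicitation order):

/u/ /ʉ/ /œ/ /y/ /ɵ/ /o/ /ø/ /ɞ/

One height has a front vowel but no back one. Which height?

low-mid

high: front /y/, central /ʉ/, back /u/.
high-mid: front /ø/, central /ɵ/, back /o/.
low-mid: front /œ/, central /ɞ/, back —.
Every height has a back member except low-mid, where /ɔ/ would be expected.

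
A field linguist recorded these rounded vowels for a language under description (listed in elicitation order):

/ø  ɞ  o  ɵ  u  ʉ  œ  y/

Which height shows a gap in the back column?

height            front     central   back    
high              y         ʉ         u       
high-mid          ø         ɵ         o       
low-mid           œ         ɞ         —       
Every height has a back member except low-mid, where /ɔ/ would be expected.

low-mid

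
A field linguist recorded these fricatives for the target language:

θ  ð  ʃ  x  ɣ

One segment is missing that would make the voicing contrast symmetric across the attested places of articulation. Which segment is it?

Voiceless: /θ/ (dental), /ʃ/ (postalveolar), /x/ (velar).
Voiced: /ð/ (dental), /ɣ/ (velar).
The postalveolar row has no voiced member, so the gap is the voiced postalveolar fricative /ʒ/.

/ʒ/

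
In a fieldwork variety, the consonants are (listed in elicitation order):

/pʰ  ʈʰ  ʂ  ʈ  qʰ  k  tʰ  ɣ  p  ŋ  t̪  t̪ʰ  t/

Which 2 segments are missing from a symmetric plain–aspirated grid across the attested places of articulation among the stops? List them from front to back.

bilabial: plain /p/, aspirated /pʰ/.
dental: plain /t̪/, aspirated /t̪ʰ/.
alveolar: plain /t/, aspirated /tʰ/.
retroflex: plain /ʈ/, aspirated /ʈʰ/.
velar: plain /k/, aspirated —.
uvular: plain —, aspirated /qʰ/.
Gaps, from front to back: velar lacks aspirated (/kʰ/); uvular lacks plain (/q/).

/kʰ/, /q/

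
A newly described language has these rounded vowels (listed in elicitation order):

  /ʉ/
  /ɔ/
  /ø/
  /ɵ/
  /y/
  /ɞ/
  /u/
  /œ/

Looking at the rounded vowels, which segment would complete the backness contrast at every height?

Front: /y/ (high), /ø/ (high-mid), /œ/ (low-mid).
Central: /ʉ/ (high), /ɵ/ (high-mid), /ɞ/ (low-mid).
Back: /u/ (high), /ɔ/ (low-mid).
The high-mid row has no back member, so the gap is the high-mid back rounded vowel /o/.

/o/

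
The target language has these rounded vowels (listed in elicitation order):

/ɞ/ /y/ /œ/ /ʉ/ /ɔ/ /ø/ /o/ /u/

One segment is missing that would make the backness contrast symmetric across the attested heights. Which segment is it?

/ɵ/

Front: /y/ (high), /ø/ (high-mid), /œ/ (low-mid).
Central: /ʉ/ (high), /ɞ/ (low-mid).
Back: /u/ (high), /o/ (high-mid), /ɔ/ (low-mid).
The high-mid row has no central member, so the gap is the high-mid central rounded vowel /ɵ/.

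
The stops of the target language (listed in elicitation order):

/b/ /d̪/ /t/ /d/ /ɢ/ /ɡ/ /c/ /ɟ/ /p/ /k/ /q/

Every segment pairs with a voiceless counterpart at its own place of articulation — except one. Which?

/d̪/

Bilabial: /p/ ~ /b/
Alveolar: /t/ ~ /d/
Palatal: /c/ ~ /ɟ/
Velar: /k/ ~ /ɡ/
Uvular: /q/ ~ /ɢ/
Dental: only /d̪/ (voiced); no voiceless partner.
So /d̪/ is the unpaired segment.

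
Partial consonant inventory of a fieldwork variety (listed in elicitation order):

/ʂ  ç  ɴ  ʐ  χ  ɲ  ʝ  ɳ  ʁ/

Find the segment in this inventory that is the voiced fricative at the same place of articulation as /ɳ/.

/ʐ/

/ɳ/ is a retroflex nasal.
The voiced fricative at the same place is a voiced retroflex fricative — in this inventory, /ʐ/.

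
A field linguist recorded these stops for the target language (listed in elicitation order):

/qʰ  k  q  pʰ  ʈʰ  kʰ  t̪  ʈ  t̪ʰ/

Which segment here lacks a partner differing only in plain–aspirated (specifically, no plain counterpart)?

Dental: /t̪/ ~ /t̪ʰ/
Retroflex: /ʈ/ ~ /ʈʰ/
Velar: /k/ ~ /kʰ/
Uvular: /q/ ~ /qʰ/
Bilabial: only /pʰ/ (aspirated); no plain partner.
So /pʰ/ is the unpaired segment.

/pʰ/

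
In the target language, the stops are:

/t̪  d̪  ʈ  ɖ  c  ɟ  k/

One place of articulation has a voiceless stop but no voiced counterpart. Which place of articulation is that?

place of articulation  voiceless  voiced  
dental            t̪        d̪      
retroflex         ʈ         ɖ       
palatal           c         ɟ       
velar             k         —       
Every place of articulation has a voiced member except velar, where /ɡ/ would be expected.

velar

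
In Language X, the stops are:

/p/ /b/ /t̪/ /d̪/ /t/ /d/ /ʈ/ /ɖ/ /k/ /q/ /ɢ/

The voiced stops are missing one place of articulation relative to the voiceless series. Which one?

bilabial: voiceless /p/, voiced /b/.
dental: voiceless /t̪/, voiced /d̪/.
alveolar: voiceless /t/, voiced /d/.
retroflex: voiceless /ʈ/, voiced /ɖ/.
velar: voiceless /k/, voiced —.
uvular: voiceless /q/, voiced /ɢ/.
Every place of articulation has a voiced member except velar, where /ɡ/ would be expected.

velar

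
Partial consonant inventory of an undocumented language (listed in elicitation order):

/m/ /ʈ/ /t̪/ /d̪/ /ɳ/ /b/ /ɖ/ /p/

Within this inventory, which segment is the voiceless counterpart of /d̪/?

/d̪/ is a voiced dental stop.
The voiceless counterpart is a voiceless dental stop — in this inventory, /t̪/.

/t̪/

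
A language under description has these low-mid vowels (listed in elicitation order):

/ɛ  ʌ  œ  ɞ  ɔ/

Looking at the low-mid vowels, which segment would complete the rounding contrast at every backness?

/ɜ/

Unrounded: /ɛ/ (front), /ʌ/ (back).
Rounded: /œ/ (front), /ɞ/ (central), /ɔ/ (back).
The central row has no unrounded member, so the gap is the central unrounded vowel /ɜ/.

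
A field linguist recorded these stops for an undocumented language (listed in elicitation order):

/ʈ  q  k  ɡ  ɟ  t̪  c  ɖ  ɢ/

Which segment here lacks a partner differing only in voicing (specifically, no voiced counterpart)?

/t̪/

Retroflex: /ʈ/ ~ /ɖ/
Palatal: /c/ ~ /ɟ/
Velar: /k/ ~ /ɡ/
Uvular: /q/ ~ /ɢ/
Dental: only /t̪/ (voiceless); no voiced partner.
So /t̪/ is the unpaired segment.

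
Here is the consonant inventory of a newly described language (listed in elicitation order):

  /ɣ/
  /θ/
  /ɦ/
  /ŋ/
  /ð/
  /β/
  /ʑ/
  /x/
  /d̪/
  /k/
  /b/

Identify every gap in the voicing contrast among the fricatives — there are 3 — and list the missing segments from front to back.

/ɸ/, /ɕ/, /h/

Voiceless: /θ/ (dental), /x/ (velar).
Voiced: /β/ (bilabial), /ð/ (dental), /ʑ/ (alveolo-palatal), /ɣ/ (velar), /ɦ/ (glottal).
Gaps, from front to back: bilabial lacks voiceless (/ɸ/); alveolo-palatal lacks voiceless (/ɕ/); glottal lacks voiceless (/h/).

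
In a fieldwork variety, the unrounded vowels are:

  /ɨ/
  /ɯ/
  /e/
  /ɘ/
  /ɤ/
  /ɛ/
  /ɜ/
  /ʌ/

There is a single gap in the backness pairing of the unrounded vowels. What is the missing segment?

Front: /e/ (high-mid), /ɛ/ (low-mid).
Central: /ɨ/ (high), /ɘ/ (high-mid), /ɜ/ (low-mid).
Back: /ɯ/ (high), /ɤ/ (high-mid), /ʌ/ (low-mid).
The high row has no front member, so the gap is the high front unrounded vowel /i/.

/i/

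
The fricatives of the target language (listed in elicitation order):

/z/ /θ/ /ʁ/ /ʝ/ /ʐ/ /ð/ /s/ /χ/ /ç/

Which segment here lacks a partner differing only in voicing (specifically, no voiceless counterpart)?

Dental: /θ/ ~ /ð/
Alveolar: /s/ ~ /z/
Palatal: /ç/ ~ /ʝ/
Uvular: /χ/ ~ /ʁ/
Retroflex: only /ʐ/ (voiced); no voiceless partner.
So /ʐ/ is the unpaired segment.

/ʐ/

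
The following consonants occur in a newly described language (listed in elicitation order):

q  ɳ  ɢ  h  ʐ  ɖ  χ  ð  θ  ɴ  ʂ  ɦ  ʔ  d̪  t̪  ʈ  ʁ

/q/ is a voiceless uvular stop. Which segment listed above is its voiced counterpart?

/ɢ/

The voiced counterpart is a voiced uvular stop — in this inventory, /ɢ/.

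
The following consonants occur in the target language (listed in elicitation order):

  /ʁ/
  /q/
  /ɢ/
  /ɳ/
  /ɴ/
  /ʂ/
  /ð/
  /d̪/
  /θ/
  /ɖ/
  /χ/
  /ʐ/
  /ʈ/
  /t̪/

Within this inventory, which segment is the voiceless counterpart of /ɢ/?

/ɢ/ is a voiced uvular stop.
The voiceless counterpart is a voiceless uvular stop — in this inventory, /q/.

/q/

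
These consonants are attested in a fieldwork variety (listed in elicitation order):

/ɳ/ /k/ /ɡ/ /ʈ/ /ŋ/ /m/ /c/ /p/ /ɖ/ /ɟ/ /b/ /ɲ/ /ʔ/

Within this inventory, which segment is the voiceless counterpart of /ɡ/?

/k/

/ɡ/ is a voiced velar stop.
The voiceless counterpart is a voiceless velar stop — in this inventory, /k/.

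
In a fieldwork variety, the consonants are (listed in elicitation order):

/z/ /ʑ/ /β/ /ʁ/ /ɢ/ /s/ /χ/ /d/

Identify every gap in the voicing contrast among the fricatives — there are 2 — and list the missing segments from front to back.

/ɸ/, /ɕ/

place of articulation  voiceless  voiced  
bilabial          —         β       
alveolar          s         z       
alveolo-palatal   —         ʑ       
uvular            χ         ʁ       
Gaps, from front to back: bilabial lacks voiceless (/ɸ/); alveolo-palatal lacks voiceless (/ɕ/).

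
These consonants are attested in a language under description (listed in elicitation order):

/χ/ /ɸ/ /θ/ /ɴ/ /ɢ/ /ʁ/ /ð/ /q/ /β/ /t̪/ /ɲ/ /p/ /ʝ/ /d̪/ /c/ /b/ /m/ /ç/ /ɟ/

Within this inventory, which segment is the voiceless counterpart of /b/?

/p/

/b/ is a voiced bilabial stop.
The voiceless counterpart is a voiceless bilabial stop — in this inventory, /p/.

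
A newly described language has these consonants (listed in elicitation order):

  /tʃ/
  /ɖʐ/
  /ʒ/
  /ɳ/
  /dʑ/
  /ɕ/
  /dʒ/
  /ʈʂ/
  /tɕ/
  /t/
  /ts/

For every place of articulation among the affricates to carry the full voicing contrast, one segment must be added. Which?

/dz/

place of articulation  voiceless  voiced  
alveolar          ts        —       
postalveolar      tʃ        dʒ      
retroflex         ʈʂ        ɖʐ      
alveolo-palatal   tɕ        dʑ      
The alveolar row has no voiced member, so the gap is the voiced alveolar affricate /dz/.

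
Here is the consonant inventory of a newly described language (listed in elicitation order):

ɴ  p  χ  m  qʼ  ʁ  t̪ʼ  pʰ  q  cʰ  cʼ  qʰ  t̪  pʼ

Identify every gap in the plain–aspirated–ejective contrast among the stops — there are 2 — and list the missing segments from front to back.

/t̪ʰ/, /c/

place of articulation  plain     aspirated  ejective
bilabial          p         pʰ        pʼ      
dental            t̪        —         t̪ʼ     
palatal           —         cʰ        cʼ      
uvular            q         qʰ        qʼ      
Gaps, from front to back: dental lacks aspirated (/t̪ʰ/); palatal lacks plain (/c/).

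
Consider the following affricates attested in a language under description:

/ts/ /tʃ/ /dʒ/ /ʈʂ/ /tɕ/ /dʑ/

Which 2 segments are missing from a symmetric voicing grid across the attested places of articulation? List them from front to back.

place of articulation  voiceless  voiced  
alveolar          ts        —       
postalveolar      tʃ        dʒ      
retroflex         ʈʂ        —       
alveolo-palatal   tɕ        dʑ      
Gaps, from front to back: alveolar lacks voiced (/dz/); retroflex lacks voiced (/ɖʐ/).

/dz/, /ɖʐ/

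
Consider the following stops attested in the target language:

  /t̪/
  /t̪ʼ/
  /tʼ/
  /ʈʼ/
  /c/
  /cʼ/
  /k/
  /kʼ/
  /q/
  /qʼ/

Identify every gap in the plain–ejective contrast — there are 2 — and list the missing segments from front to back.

/t/, /ʈ/

Plain: /t̪/ (dental), /c/ (palatal), /k/ (velar), /q/ (uvular).
Ejective: /t̪ʼ/ (dental), /tʼ/ (alveolar), /ʈʼ/ (retroflex), /cʼ/ (palatal), /kʼ/ (velar), /qʼ/ (uvular).
Gaps, from front to back: alveolar lacks plain (/t/); retroflex lacks plain (/ʈ/).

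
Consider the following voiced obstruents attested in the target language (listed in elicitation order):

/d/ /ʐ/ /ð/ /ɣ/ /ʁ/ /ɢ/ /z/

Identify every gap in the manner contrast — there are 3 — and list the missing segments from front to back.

Stop: /d/ (alveolar), /ɢ/ (uvular).
Fricative: /ð/ (dental), /z/ (alveolar), /ʐ/ (retroflex), /ɣ/ (velar), /ʁ/ (uvular).
Gaps, from front to back: dental lacks stop (/d̪/); retroflex lacks stop (/ɖ/); velar lacks stop (/ɡ/).

/d̪/, /ɖ/, /ɡ/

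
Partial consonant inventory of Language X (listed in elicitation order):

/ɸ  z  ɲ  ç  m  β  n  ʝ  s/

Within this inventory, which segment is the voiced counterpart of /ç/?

/ʝ/

/ç/ is a voiceless palatal fricative.
The voiced counterpart is a voiced palatal fricative — in this inventory, /ʝ/.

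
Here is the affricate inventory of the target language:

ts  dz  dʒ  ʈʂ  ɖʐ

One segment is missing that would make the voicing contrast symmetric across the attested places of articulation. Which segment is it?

/tʃ/

place of articulation  voiceless  voiced  
alveolar          ts        dz      
postalveolar      —         dʒ      
retroflex         ʈʂ        ɖʐ      
The postalveolar row has no voiceless member, so the gap is the voiceless postalveolar affricate /tʃ/.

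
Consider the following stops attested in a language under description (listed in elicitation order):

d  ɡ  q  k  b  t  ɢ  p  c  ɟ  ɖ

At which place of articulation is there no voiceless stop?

retroflex

Voiceless: /p/ (bilabial), /t/ (alveolar), /c/ (palatal), /k/ (velar), /q/ (uvular).
Voiced: /b/ (bilabial), /d/ (alveolar), /ɖ/ (retroflex), /ɟ/ (palatal), /ɡ/ (velar), /ɢ/ (uvular).
Every place of articulation has a voiceless member except retroflex, where /ʈ/ would be expected.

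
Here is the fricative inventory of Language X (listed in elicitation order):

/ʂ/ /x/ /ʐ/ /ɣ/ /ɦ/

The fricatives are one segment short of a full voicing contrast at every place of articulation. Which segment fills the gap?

/h/

place of articulation  voiceless  voiced  
retroflex         ʂ         ʐ       
velar             x         ɣ       
glottal           —         ɦ       
The glottal row has no voiceless member, so the gap is the voiceless glottal fricative /h/.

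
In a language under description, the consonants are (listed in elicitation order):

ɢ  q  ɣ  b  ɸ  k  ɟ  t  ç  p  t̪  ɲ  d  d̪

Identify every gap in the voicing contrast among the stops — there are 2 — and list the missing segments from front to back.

/c/, /ɡ/

place of articulation  voiceless  voiced  
bilabial          p         b       
dental            t̪        d̪      
alveolar          t         d       
palatal           —         ɟ       
velar             k         —       
uvular            q         ɢ       
Gaps, from front to back: palatal lacks voiceless (/c/); velar lacks voiced (/ɡ/).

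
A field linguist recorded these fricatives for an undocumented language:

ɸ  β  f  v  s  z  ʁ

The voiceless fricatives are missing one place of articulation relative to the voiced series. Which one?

uvular

bilabial: voiceless /ɸ/, voiced /β/.
labiodental: voiceless /f/, voiced /v/.
alveolar: voiceless /s/, voiced /z/.
uvular: voiceless —, voiced /ʁ/.
Every place of articulation has a voiceless member except uvular, where /χ/ would be expected.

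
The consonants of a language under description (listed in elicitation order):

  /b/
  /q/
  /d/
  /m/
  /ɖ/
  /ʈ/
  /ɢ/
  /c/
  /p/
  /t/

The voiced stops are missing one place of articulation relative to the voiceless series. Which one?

Voiceless: /p/ (bilabial), /t/ (alveolar), /ʈ/ (retroflex), /c/ (palatal), /q/ (uvular).
Voiced: /b/ (bilabial), /d/ (alveolar), /ɖ/ (retroflex), /ɢ/ (uvular).
Every place of articulation has a voiced member except palatal, where /ɟ/ would be expected.

palatal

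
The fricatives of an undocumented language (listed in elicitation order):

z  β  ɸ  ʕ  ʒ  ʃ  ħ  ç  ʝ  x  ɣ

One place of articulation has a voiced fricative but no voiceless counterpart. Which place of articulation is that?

alveolar

place of articulation  voiceless  voiced  
bilabial          ɸ         β       
alveolar          —         z       
postalveolar      ʃ         ʒ       
palatal           ç         ʝ       
velar             x         ɣ       
pharyngeal        ħ         ʕ       
Every place of articulation has a voiceless member except alveolar, where /s/ would be expected.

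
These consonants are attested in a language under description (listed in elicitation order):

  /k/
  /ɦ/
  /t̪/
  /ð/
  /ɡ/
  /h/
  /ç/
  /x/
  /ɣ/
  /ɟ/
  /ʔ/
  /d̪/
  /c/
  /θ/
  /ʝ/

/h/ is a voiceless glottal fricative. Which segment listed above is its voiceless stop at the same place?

The voiceless stop at the same place is a voiceless glottal stop — in this inventory, /ʔ/.

/ʔ/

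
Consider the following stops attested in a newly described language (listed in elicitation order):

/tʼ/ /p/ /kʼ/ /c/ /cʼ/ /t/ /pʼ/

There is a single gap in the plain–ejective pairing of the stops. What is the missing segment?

place of articulation  plain     ejective
bilabial          p         pʼ      
alveolar          t         tʼ      
palatal           c         cʼ      
velar             —         kʼ      
The velar row has no plain member, so the gap is the plain velar stop /k/.

/k/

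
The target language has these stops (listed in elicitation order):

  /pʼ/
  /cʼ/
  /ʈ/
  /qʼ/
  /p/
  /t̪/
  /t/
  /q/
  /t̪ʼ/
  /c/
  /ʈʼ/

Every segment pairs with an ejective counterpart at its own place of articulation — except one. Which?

Bilabial: /p/ ~ /pʼ/
Dental: /t̪/ ~ /t̪ʼ/
Retroflex: /ʈ/ ~ /ʈʼ/
Palatal: /c/ ~ /cʼ/
Uvular: /q/ ~ /qʼ/
Alveolar: only /t/ (plain); no ejective partner.
So /t/ is the unpaired segment.

/t/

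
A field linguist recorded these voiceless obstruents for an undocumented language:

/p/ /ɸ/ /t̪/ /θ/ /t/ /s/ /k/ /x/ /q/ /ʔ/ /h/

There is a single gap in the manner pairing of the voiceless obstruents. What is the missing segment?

bilabial: stop /p/, fricative /ɸ/.
dental: stop /t̪/, fricative /θ/.
alveolar: stop /t/, fricative /s/.
velar: stop /k/, fricative /x/.
uvular: stop /q/, fricative —.
glottal: stop /ʔ/, fricative /h/.
The uvular row has no fricative member, so the gap is the uvular fricative /χ/.

/χ/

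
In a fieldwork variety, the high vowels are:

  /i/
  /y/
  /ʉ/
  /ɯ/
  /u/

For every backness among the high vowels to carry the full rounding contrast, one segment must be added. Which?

backness          unrounded  rounded 
front             i         y       
central           —         ʉ       
back              ɯ         u       
The central row has no unrounded member, so the gap is the central unrounded vowel /ɨ/.

/ɨ/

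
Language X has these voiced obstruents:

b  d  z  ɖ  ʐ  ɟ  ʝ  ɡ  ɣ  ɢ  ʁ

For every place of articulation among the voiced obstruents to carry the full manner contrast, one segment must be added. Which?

/β/

Stop: /b/ (bilabial), /d/ (alveolar), /ɖ/ (retroflex), /ɟ/ (palatal), /ɡ/ (velar), /ɢ/ (uvular).
Fricative: /z/ (alveolar), /ʐ/ (retroflex), /ʝ/ (palatal), /ɣ/ (velar), /ʁ/ (uvular).
The bilabial row has no fricative member, so the gap is the bilabial fricative /β/.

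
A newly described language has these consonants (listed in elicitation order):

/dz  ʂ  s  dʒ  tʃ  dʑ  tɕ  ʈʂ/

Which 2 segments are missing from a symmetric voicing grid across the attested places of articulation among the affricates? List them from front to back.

/ts/, /ɖʐ/

Voiceless: /tʃ/ (postalveolar), /ʈʂ/ (retroflex), /tɕ/ (alveolo-palatal).
Voiced: /dz/ (alveolar), /dʒ/ (postalveolar), /dʑ/ (alveolo-palatal).
Gaps, from front to back: alveolar lacks voiceless (/ts/); retroflex lacks voiced (/ɖʐ/).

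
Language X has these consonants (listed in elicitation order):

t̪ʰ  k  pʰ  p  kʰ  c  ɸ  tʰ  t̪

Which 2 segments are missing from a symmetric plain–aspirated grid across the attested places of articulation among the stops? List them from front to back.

place of articulation  plain     aspirated
bilabial          p         pʰ      
dental            t̪        t̪ʰ     
alveolar          —         tʰ      
palatal           c         —       
velar             k         kʰ      
Gaps, from front to back: alveolar lacks plain (/t/); palatal lacks aspirated (/cʰ/).

/t/, /cʰ/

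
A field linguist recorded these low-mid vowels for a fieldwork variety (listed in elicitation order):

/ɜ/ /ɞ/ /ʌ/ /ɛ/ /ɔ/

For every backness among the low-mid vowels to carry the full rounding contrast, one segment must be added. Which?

backness          unrounded  rounded 
front             ɛ         —       
central           ɜ         ɞ       
back              ʌ         ɔ       
The front row has no rounded member, so the gap is the front rounded vowel /œ/.

/œ/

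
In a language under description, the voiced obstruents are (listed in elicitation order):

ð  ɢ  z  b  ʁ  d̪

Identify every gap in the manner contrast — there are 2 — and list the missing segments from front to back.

Stop: /b/ (bilabial), /d̪/ (dental), /ɢ/ (uvular).
Fricative: /ð/ (dental), /z/ (alveolar), /ʁ/ (uvular).
Gaps, from front to back: bilabial lacks fricative (/β/); alveolar lacks stop (/d/).

/β/, /d/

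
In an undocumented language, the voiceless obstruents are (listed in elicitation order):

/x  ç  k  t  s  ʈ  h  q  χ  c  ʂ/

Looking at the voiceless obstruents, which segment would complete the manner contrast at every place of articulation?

place of articulation  stop      fricative
alveolar          t         s       
retroflex         ʈ         ʂ       
palatal           c         ç       
velar             k         x       
uvular            q         χ       
glottal           —         h       
The glottal row has no stop member, so the gap is the glottal stop /ʔ/.

/ʔ/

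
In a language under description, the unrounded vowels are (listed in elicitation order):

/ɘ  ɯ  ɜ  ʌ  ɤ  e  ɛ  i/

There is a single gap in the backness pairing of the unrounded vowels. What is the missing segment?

/ɨ/

high: front /i/, central —, back /ɯ/.
high-mid: front /e/, central /ɘ/, back /ɤ/.
low-mid: front /ɛ/, central /ɜ/, back /ʌ/.
The high row has no central member, so the gap is the high central unrounded vowel /ɨ/.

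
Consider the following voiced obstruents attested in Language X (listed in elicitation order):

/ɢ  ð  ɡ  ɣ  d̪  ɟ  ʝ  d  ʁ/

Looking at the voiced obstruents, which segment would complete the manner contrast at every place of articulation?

/z/

place of articulation  stop      fricative
dental            d̪        ð       
alveolar          d         —       
palatal           ɟ         ʝ       
velar             ɡ         ɣ       
uvular            ɢ         ʁ       
The alveolar row has no fricative member, so the gap is the alveolar fricative /z/.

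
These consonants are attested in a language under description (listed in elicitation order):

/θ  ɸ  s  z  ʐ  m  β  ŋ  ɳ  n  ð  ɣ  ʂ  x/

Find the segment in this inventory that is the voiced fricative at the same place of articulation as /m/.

/m/ is a bilabial nasal.
The voiced fricative at the same place is a voiced bilabial fricative — in this inventory, /β/.

/β/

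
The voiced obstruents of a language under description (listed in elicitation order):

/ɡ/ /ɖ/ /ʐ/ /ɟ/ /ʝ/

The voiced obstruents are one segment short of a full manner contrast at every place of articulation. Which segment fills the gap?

Stop: /ɖ/ (retroflex), /ɟ/ (palatal), /ɡ/ (velar).
Fricative: /ʐ/ (retroflex), /ʝ/ (palatal).
The velar row has no fricative member, so the gap is the velar fricative /ɣ/.

/ɣ/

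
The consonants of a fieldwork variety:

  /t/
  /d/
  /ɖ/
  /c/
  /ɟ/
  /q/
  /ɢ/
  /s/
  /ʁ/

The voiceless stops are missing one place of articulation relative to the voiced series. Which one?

retroflex

place of articulation  voiceless  voiced  
alveolar          t         d       
retroflex         —         ɖ       
palatal           c         ɟ       
uvular            q         ɢ       
Every place of articulation has a voiceless member except retroflex, where /ʈ/ would be expected.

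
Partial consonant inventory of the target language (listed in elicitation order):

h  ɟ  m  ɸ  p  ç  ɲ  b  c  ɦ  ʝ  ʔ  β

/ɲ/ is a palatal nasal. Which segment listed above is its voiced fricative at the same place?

/ʝ/

The voiced fricative at the same place is a voiced palatal fricative — in this inventory, /ʝ/.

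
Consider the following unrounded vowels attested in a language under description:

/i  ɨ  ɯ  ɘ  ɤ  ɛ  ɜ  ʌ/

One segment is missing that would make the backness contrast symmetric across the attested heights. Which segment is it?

/e/

high: front /i/, central /ɨ/, back /ɯ/.
high-mid: front —, central /ɘ/, back /ɤ/.
low-mid: front /ɛ/, central /ɜ/, back /ʌ/.
The high-mid row has no front member, so the gap is the high-mid front unrounded vowel /e/.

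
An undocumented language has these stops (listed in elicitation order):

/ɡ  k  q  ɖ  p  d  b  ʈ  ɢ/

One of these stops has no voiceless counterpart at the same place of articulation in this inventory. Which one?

/d/

Bilabial: /p/ ~ /b/
Retroflex: /ʈ/ ~ /ɖ/
Velar: /k/ ~ /ɡ/
Uvular: /q/ ~ /ɢ/
Alveolar: only /d/ (voiced); no voiceless partner.
So /d/ is the unpaired segment.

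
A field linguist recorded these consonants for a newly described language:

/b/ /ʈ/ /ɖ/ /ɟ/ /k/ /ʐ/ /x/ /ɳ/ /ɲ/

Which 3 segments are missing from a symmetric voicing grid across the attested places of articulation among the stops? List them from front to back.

bilabial: voiceless —, voiced /b/.
retroflex: voiceless /ʈ/, voiced /ɖ/.
palatal: voiceless —, voiced /ɟ/.
velar: voiceless /k/, voiced —.
Gaps, from front to back: bilabial lacks voiceless (/p/); palatal lacks voiceless (/c/); velar lacks voiced (/ɡ/).

/p/, /c/, /ɡ/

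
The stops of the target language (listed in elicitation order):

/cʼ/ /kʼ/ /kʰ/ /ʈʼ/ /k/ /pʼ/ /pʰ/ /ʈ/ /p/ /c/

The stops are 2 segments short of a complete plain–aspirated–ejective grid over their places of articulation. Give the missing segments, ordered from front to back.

/ʈʰ/, /cʰ/

bilabial: plain /p/, aspirated /pʰ/, ejective /pʼ/.
retroflex: plain /ʈ/, aspirated —, ejective /ʈʼ/.
palatal: plain /c/, aspirated —, ejective /cʼ/.
velar: plain /k/, aspirated /kʰ/, ejective /kʼ/.
Gaps, from front to back: retroflex lacks aspirated (/ʈʰ/); palatal lacks aspirated (/cʰ/).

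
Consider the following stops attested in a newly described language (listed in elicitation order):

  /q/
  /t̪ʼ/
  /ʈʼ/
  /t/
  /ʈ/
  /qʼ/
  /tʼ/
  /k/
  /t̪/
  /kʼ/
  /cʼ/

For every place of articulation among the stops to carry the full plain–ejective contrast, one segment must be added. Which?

Plain: /t̪/ (dental), /t/ (alveolar), /ʈ/ (retroflex), /k/ (velar), /q/ (uvular).
Ejective: /t̪ʼ/ (dental), /tʼ/ (alveolar), /ʈʼ/ (retroflex), /cʼ/ (palatal), /kʼ/ (velar), /qʼ/ (uvular).
The palatal row has no plain member, so the gap is the plain palatal stop /c/.

/c/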